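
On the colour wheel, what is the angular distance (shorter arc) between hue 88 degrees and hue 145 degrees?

|88 − 145| = 57.
57 ≤ 180, so the shorter arc is 57°.

57°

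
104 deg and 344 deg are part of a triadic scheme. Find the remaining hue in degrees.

224°

A triad places three hues 120° apart.
The full set through 104° is {104°, 224°, 344°}.
Given {104°, 344°}, the missing hue is 224°.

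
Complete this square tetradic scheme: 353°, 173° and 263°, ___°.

83°

A square tetradic scheme places four hues every 90°.
The full set through 173° is {83°, 173°, 263°, 353°}.
Given {173°, 263°, 353°}, the missing hue is 83°.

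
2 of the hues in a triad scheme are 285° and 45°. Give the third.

A triad places three hues 120° apart.
The full set through 45° is {45°, 165°, 285°}.
Given {45°, 285°}, the missing hue is 165°.

165°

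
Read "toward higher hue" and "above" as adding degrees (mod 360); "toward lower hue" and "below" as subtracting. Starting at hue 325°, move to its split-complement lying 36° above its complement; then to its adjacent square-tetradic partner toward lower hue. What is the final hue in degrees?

91°

+216° (split-comp 36° ↑): 325 + 216 = 541 → 541 − 360 = 181°
−90° (square ↓): 181 − 90 = 91°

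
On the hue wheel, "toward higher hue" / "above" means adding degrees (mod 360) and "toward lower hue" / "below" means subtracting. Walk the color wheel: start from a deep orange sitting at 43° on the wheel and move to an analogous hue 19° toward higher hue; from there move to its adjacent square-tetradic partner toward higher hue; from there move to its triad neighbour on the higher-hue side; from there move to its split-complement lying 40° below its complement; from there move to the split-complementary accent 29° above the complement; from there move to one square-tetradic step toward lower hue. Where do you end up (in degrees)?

+19° (analog 19° ↑): 43 + 19 = 62°
+90° (square ↑): 62 + 90 = 152°
+120° (triadic ↑): 152 + 120 = 272°
+140° (split-comp 40° ↓): 272 + 140 = 412 → 412 − 360 = 52°
+209° (split-comp 29° ↑): 52 + 209 = 261°
−90° (square ↓): 261 − 90 = 171°

171°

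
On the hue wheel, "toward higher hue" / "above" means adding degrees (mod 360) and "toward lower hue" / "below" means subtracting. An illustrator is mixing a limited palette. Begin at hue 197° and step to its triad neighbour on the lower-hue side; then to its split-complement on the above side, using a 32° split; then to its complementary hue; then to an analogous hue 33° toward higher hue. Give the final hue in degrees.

197 − 120 = 77°   (triadic ↓)
77 + 212 = 289°   (split-comp 32° ↑)
289 + 180 = 469 → 469 − 360 = 109°   (complement)
109 + 33 = 142°   (analog 33° ↑)

142°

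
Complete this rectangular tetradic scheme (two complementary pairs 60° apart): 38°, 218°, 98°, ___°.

A rectangular tetradic uses two complementary pairs 60° apart: offsets 0°, 60°, 180°, 240°.
Among {38°, 98°, 218°}, 38° and 218° are a 180° pair.
The remaining hue 98° needs its own complement: 98 + 180 = 278°

278°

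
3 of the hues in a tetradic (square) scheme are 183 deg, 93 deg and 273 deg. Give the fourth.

3°

A square tetradic scheme places four hues every 90°.
The full set through 93° is {3°, 93°, 183°, 273°}.
Given {93°, 183°, 273°}, the missing hue is 3°.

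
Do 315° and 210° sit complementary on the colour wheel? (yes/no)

Angular distance: |315 − 210| = 105 = 105°.
Complementary requires 180°.

no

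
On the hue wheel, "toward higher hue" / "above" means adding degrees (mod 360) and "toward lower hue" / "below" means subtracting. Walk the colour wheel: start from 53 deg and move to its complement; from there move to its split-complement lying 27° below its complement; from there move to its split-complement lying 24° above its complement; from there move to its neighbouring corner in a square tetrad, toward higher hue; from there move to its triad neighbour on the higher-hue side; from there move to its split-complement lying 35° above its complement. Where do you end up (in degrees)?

complement +180°: 53 + 180 = 233°
split-comp 27° ↓ +153°: 233 + 153 = 386 → 386 − 360 = 26°
split-comp 24° ↑ +204°: 26 + 204 = 230°
square ↑ +90°: 230 + 90 = 320°
triadic ↑ +120°: 320 + 120 = 440 → 440 − 360 = 80°
split-comp 35° ↑ +215°: 80 + 215 = 295°

295°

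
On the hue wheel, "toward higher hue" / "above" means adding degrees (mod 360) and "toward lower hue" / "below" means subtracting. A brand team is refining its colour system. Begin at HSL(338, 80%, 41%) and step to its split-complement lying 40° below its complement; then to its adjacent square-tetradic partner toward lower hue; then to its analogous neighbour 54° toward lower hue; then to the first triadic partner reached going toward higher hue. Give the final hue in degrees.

94°

+140° (split-comp 40° ↓): 338 + 140 = 478 → 478 − 360 = 118°
−90° (square ↓): 118 − 90 = 28°
−54° (analog 54° ↓): 28 − 54 = -26 → -26 + 360 = 334°
+120° (triadic ↑): 334 + 120 = 454 → 454 − 360 = 94°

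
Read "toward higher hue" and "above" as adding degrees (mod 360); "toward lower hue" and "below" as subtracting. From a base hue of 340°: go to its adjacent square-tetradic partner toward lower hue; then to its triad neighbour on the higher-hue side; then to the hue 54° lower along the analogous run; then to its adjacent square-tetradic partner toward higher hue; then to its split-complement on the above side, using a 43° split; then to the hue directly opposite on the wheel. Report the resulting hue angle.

340 − 90 = 250°   (square ↓)
250 + 120 = 370 → 370 − 360 = 10°   (triadic ↑)
10 − 54 = -44 → -44 + 360 = 316°   (analog 54° ↓)
316 + 90 = 406 → 406 − 360 = 46°   (square ↑)
46 + 223 = 269°   (split-comp 43° ↑)
269 + 180 = 449 → 449 − 360 = 89°   (complement)

89°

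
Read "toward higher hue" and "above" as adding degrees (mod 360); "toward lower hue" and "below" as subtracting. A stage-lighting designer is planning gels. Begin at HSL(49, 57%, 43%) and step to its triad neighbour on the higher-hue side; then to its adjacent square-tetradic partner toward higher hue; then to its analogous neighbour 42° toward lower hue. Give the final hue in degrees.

49 + 120 = 169°   (triadic ↑)
169 + 90 = 259°   (square ↑)
259 − 42 = 217°   (analog 42° ↓)

217°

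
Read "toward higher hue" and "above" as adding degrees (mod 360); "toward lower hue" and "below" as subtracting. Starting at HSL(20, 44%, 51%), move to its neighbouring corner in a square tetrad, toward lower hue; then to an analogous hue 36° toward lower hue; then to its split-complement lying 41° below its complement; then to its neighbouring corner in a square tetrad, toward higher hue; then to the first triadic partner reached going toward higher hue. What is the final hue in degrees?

243°

20 − 90 = -70 → -70 + 360 = 290°   (square ↓)
290 − 36 = 254°   (analog 36° ↓)
254 + 139 = 393 → 393 − 360 = 33°   (split-comp 41° ↓)
33 + 90 = 123°   (square ↑)
123 + 120 = 243°   (triadic ↑)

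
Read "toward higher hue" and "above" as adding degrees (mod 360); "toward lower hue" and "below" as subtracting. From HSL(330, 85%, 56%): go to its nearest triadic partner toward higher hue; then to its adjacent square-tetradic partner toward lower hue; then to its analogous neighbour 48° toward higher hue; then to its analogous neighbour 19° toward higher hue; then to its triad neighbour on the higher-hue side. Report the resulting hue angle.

+120° (triadic ↑): 330 + 120 = 450 → 450 − 360 = 90°
−90° (square ↓): 90 − 90 = 0°
+48° (analog 48° ↑): 0 + 48 = 48°
+19° (analog 19° ↑): 48 + 19 = 67°
+120° (triadic ↑): 67 + 120 = 187°

187°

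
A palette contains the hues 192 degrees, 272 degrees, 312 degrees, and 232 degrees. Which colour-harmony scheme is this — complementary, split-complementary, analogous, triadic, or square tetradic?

analogous

Sort the hues: 192°, 232°, 272°, 312°.
Successive gaps around the wheel: 40°, 40°, 40°, 240°.
A run of hues at equal small steps (40°) with one large closing gap is an analogous group.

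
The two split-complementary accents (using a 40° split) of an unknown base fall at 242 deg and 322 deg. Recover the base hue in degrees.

The accents sit 40° either side of the complement, so the complement is their short-arc midpoint on the wheel.
Short-arc midpoint of 242° and 322°: 282°.
Base is 180° from the complement: 282 − 180 = 102°

102°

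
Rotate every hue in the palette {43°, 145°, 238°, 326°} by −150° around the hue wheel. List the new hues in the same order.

43 − 150 = -107 → -107 + 360 = 253°
145 − 150 = -5 → -5 + 360 = 355°
238 − 150 = 88°
326 − 150 = 176°

253°, 355°, 88°, 176°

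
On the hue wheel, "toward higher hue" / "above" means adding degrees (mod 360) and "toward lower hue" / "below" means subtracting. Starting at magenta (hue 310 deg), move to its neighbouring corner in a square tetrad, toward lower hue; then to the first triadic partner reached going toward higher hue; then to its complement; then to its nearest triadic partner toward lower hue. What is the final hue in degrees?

310 − 90 = 220°   (square ↓)
220 + 120 = 340°   (triadic ↑)
340 + 180 = 520 → 520 − 360 = 160°   (complement)
160 − 120 = 40°   (triadic ↓)

40°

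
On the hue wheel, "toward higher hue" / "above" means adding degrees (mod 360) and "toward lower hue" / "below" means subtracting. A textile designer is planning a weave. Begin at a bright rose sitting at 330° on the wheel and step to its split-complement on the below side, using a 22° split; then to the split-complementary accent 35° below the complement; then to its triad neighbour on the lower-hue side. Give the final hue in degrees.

+158° (split-comp 22° ↓): 330 + 158 = 488 → 488 − 360 = 128°
+145° (split-comp 35° ↓): 128 + 145 = 273°
−120° (triadic ↓): 273 − 120 = 153°

153°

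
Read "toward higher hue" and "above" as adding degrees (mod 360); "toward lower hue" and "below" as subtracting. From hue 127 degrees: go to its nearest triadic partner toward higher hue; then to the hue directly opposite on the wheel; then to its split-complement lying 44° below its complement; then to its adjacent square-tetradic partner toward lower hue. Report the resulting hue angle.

113°

+120° (triadic ↑): 127 + 120 = 247°
+180° (complement): 247 + 180 = 427 → 427 − 360 = 67°
+136° (split-comp 44° ↓): 67 + 136 = 203°
−90° (square ↓): 203 − 90 = 113°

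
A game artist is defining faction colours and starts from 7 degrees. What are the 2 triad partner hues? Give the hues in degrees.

A triad places three hues 120° apart.
7 + 120 = 127°
7 + 240 = 247°

127° and 247°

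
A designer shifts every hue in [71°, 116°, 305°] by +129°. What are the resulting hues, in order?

200°, 245°, 74°

71 + 129 = 200°
116 + 129 = 245°
305 + 129 = 434 → 434 − 360 = 74°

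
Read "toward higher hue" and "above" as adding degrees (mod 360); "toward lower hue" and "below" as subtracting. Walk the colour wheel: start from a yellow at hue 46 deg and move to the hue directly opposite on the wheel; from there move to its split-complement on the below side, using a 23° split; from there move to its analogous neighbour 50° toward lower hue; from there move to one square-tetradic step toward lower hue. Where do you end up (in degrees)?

46 + 180 = 226°   (complement)
226 + 157 = 383 → 383 − 360 = 23°   (split-comp 23° ↓)
23 − 50 = -27 → -27 + 360 = 333°   (analog 50° ↓)
333 − 90 = 243°   (square ↓)

243°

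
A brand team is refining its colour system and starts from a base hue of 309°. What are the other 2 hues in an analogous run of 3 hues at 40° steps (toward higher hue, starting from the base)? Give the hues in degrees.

349° and 29°

309 + 40 = 349°
309 + 80 = 389 → 389 − 360 = 29°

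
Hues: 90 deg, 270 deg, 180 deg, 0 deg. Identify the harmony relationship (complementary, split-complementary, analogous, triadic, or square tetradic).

Sort the hues: 0°, 90°, 180°, 270°.
Successive gaps around the wheel: 90°, 90°, 90°, 90°.
Four hues every 90° form a square tetradic scheme.

square tetradic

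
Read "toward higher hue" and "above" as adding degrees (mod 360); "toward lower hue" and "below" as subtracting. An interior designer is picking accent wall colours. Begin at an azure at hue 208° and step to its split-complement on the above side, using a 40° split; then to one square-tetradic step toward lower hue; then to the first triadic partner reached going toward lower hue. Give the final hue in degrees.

+220° (split-comp 40° ↑): 208 + 220 = 428 → 428 − 360 = 68°
−90° (square ↓): 68 − 90 = -22 → -22 + 360 = 338°
−120° (triadic ↓): 338 − 120 = 218°

218°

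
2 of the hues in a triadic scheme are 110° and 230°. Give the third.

A triad places three hues 120° apart.
The full set through 110° is {110°, 230°, 350°}.
Given {110°, 230°}, the missing hue is 350°.

350°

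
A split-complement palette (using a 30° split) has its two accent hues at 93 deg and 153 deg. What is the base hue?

The accents sit 30° either side of the complement, so the complement is their short-arc midpoint on the wheel.
Short-arc midpoint of 93° and 153°: 123°.
Base is 180° from the complement: 123 − 180 = -57 → -57 + 360 = 303°

303°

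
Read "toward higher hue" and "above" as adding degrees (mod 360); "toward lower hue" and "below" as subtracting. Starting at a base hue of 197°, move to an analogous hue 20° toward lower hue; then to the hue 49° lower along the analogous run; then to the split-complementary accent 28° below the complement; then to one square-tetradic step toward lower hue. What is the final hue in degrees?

analog 20° ↓ −20°: 197 − 20 = 177°
analog 49° ↓ −49°: 177 − 49 = 128°
split-comp 28° ↓ +152°: 128 + 152 = 280°
square ↓ −90°: 280 − 90 = 190°

190°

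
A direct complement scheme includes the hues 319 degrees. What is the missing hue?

The complement sits 180° across the wheel.
The full set through 319° is {139°, 319°}.
Given {319°}, the missing hue is 139°.

139°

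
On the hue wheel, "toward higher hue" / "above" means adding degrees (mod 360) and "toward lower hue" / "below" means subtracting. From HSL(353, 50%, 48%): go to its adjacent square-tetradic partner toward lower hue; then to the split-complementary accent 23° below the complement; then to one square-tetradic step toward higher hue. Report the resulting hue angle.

353 − 90 = 263°   (square ↓)
263 + 157 = 420 → 420 − 360 = 60°   (split-comp 23° ↓)
60 + 90 = 150°   (square ↑)

150°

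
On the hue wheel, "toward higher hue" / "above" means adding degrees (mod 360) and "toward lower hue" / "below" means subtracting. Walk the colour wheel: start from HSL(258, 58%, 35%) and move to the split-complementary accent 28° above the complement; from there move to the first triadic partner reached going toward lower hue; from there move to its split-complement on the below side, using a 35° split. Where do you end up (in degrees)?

split-comp 28° ↑ +208°: 258 + 208 = 466 → 466 − 360 = 106°
triadic ↓ −120°: 106 − 120 = -14 → -14 + 360 = 346°
split-comp 35° ↓ +145°: 346 + 145 = 491 → 491 − 360 = 131°

131°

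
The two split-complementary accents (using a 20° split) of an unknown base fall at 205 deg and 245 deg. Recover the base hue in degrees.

45°

The accents sit 20° either side of the complement, so the complement is their short-arc midpoint on the wheel.
Short-arc midpoint of 205° and 245°: 225°.
Base is 180° from the complement: 225 − 180 = 45°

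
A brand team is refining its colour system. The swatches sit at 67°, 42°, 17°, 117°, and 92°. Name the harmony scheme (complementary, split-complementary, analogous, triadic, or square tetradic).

Sort the hues: 17°, 42°, 67°, 92°, 117°.
Successive gaps around the wheel: 25°, 25°, 25°, 25°, 260°.
A run of hues at equal small steps (25°) with one large closing gap is an analogous group.

analogous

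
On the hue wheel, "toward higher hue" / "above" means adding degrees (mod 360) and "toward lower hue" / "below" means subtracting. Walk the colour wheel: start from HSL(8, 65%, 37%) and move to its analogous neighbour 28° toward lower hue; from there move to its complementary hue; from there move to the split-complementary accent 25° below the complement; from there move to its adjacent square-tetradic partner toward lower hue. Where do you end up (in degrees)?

8 − 28 = -20 → -20 + 360 = 340°   (analog 28° ↓)
340 + 180 = 520 → 520 − 360 = 160°   (complement)
160 + 155 = 315°   (split-comp 25° ↓)
315 − 90 = 225°   (square ↓)

225°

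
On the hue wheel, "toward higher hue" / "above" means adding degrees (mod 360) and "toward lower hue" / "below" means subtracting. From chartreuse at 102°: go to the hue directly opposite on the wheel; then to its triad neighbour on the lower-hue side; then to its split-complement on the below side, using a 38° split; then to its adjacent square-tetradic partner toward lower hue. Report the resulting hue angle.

214°

102 + 180 = 282°   (complement)
282 − 120 = 162°   (triadic ↓)
162 + 142 = 304°   (split-comp 38° ↓)
304 − 90 = 214°   (square ↓)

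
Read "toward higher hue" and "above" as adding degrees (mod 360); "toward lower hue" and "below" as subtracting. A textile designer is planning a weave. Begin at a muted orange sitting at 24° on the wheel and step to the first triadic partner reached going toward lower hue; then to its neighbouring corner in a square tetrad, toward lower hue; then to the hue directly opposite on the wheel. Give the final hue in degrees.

354°

24 − 120 = -96 → -96 + 360 = 264°   (triadic ↓)
264 − 90 = 174°   (square ↓)
174 + 180 = 354°   (complement)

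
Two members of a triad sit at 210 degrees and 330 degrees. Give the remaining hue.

90°

A triad spaces three hues 120° apart.
The full set is {90°, 210°, 330°}.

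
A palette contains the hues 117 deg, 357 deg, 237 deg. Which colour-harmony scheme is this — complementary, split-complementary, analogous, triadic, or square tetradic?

triadic

Sort the hues: 117°, 237°, 357°.
Successive gaps around the wheel: 120°, 120°, 120°.
Three hues equally spaced 120° apart form a triad.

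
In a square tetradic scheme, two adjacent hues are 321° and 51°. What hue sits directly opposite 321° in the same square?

141°

A square tetradic scheme places four hues 90° apart; opposite corners are 180° apart.
321 + 180 = 501 → 501 − 360 = 141°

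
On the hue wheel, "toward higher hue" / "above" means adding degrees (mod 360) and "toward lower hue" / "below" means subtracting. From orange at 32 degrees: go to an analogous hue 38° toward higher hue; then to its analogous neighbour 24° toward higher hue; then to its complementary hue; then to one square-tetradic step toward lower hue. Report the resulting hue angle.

184°

32 + 38 = 70°   (analog 38° ↑)
70 + 24 = 94°   (analog 24° ↑)
94 + 180 = 274°   (complement)
274 − 90 = 184°   (square ↓)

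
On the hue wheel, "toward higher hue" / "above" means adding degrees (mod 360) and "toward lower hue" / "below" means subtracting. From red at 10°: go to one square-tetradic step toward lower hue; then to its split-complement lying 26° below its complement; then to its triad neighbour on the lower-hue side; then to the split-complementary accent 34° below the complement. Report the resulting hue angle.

−90° (square ↓): 10 − 90 = -80 → -80 + 360 = 280°
+154° (split-comp 26° ↓): 280 + 154 = 434 → 434 − 360 = 74°
−120° (triadic ↓): 74 − 120 = -46 → -46 + 360 = 314°
+146° (split-comp 34° ↓): 314 + 146 = 460 → 460 − 360 = 100°

100°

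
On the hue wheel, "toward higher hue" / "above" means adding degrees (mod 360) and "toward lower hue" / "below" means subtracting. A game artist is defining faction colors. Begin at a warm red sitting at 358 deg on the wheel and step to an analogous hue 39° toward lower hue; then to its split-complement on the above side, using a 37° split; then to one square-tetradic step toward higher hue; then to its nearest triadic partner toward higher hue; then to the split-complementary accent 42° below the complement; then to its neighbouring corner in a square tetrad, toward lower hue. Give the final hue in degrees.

74°

analog 39° ↓ −39°: 358 − 39 = 319°
split-comp 37° ↑ +217°: 319 + 217 = 536 → 536 − 360 = 176°
square ↑ +90°: 176 + 90 = 266°
triadic ↑ +120°: 266 + 120 = 386 → 386 − 360 = 26°
split-comp 42° ↓ +138°: 26 + 138 = 164°
square ↓ −90°: 164 − 90 = 74°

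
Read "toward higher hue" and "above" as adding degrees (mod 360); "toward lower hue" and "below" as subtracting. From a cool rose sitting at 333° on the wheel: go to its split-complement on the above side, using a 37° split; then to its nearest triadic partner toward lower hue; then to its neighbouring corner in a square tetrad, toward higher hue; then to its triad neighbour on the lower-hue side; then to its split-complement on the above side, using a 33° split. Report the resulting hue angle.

+217° (split-comp 37° ↑): 333 + 217 = 550 → 550 − 360 = 190°
−120° (triadic ↓): 190 − 120 = 70°
+90° (square ↑): 70 + 90 = 160°
−120° (triadic ↓): 160 − 120 = 40°
+213° (split-comp 33° ↑): 40 + 213 = 253°

253°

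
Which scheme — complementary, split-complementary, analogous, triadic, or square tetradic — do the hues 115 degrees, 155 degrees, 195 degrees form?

Sort the hues: 115°, 155°, 195°.
Successive gaps around the wheel: 40°, 40°, 280°.
A run of hues at equal small steps (40°) with one large closing gap is an analogous group.

analogous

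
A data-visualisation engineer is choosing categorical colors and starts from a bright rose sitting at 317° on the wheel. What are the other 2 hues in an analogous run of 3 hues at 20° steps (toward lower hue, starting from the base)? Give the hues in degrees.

297° and 277°

Analogous hues sit every 20° along the wheel.
317 − 20 = 297°
317 − 40 = 277°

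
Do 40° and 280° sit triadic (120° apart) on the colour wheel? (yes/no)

Angular distance: |40 − 280| = 240; shorter arc = 360 − 240 = 120°.
Triadic (120° apart) requires 120°.

yes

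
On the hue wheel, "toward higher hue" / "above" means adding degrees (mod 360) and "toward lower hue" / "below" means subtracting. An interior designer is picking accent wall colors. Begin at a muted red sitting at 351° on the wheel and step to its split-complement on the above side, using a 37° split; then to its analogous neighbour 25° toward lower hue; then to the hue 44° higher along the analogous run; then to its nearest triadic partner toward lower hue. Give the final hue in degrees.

107°

split-comp 37° ↑ +217°: 351 + 217 = 568 → 568 − 360 = 208°
analog 25° ↓ −25°: 208 − 25 = 183°
analog 44° ↑ +44°: 183 + 44 = 227°
triadic ↓ −120°: 227 − 120 = 107°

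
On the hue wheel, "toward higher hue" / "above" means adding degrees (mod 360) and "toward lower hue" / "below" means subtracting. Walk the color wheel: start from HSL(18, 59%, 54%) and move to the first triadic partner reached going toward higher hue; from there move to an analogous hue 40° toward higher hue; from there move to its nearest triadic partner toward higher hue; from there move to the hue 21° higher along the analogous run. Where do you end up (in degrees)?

18 + 120 = 138°   (triadic ↑)
138 + 40 = 178°   (analog 40° ↑)
178 + 120 = 298°   (triadic ↑)
298 + 21 = 319°   (analog 21° ↑)

319°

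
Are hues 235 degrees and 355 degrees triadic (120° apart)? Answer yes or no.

yes

Angular distance: |235 − 355| = 120 = 120°.
Triadic (120° apart) requires 120°.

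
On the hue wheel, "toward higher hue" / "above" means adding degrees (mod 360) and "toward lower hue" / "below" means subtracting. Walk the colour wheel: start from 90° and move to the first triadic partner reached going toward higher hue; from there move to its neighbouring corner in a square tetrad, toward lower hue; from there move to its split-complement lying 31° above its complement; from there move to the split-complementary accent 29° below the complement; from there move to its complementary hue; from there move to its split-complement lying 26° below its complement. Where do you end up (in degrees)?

+120° (triadic ↑): 90 + 120 = 210°
−90° (square ↓): 210 − 90 = 120°
+211° (split-comp 31° ↑): 120 + 211 = 331°
+151° (split-comp 29° ↓): 331 + 151 = 482 → 482 − 360 = 122°
+180° (complement): 122 + 180 = 302°
+154° (split-comp 26° ↓): 302 + 154 = 456 → 456 − 360 = 96°

96°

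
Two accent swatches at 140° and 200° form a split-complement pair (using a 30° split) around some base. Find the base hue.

350°

The accents sit 30° either side of the complement, so the complement is their short-arc midpoint on the wheel.
Short-arc midpoint of 140° and 200°: 170°.
Base is 180° from the complement: 170 − 180 = -10 → -10 + 360 = 350°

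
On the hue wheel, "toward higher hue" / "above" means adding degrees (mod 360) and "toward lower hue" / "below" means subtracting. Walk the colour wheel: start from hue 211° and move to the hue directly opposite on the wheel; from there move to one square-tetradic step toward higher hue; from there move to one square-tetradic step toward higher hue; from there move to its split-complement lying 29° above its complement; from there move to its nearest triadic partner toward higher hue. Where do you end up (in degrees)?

complement +180°: 211 + 180 = 391 → 391 − 360 = 31°
square ↑ +90°: 31 + 90 = 121°
square ↑ +90°: 121 + 90 = 211°
split-comp 29° ↑ +209°: 211 + 209 = 420 → 420 − 360 = 60°
triadic ↑ +120°: 60 + 120 = 180°

180°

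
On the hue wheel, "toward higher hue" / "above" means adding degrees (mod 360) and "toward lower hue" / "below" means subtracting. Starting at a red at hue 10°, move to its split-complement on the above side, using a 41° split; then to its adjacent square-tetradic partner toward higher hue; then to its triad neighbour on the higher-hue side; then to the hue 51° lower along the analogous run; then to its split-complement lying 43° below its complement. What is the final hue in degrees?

167°

split-comp 41° ↑ +221°: 10 + 221 = 231°
square ↑ +90°: 231 + 90 = 321°
triadic ↑ +120°: 321 + 120 = 441 → 441 − 360 = 81°
analog 51° ↓ −51°: 81 − 51 = 30°
split-comp 43° ↓ +137°: 30 + 137 = 167°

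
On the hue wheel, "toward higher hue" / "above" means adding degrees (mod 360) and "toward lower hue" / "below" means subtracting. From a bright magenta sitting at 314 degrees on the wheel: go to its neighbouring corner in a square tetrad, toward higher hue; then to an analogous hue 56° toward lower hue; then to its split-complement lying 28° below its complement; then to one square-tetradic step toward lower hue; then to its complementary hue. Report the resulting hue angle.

square ↑ +90°: 314 + 90 = 404 → 404 − 360 = 44°
analog 56° ↓ −56°: 44 − 56 = -12 → -12 + 360 = 348°
split-comp 28° ↓ +152°: 348 + 152 = 500 → 500 − 360 = 140°
square ↓ −90°: 140 − 90 = 50°
complement +180°: 50 + 180 = 230°

230°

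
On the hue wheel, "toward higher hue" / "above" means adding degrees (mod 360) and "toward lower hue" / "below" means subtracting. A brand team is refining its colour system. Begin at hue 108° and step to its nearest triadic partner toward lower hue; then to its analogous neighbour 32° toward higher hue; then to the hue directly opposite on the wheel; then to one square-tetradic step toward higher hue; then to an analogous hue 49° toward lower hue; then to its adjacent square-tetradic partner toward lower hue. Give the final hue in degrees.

triadic ↓ −120°: 108 − 120 = -12 → -12 + 360 = 348°
analog 32° ↑ +32°: 348 + 32 = 380 → 380 − 360 = 20°
complement +180°: 20 + 180 = 200°
square ↑ +90°: 200 + 90 = 290°
analog 49° ↓ −49°: 290 − 49 = 241°
square ↓ −90°: 241 − 90 = 151°

151°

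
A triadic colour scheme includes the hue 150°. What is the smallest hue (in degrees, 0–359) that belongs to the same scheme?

A triad places three hues 120° apart.
The full set through 150° is {30°, 150°, 270°}.

30°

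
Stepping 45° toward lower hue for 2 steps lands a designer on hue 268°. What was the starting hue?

2 steps of 45° (toward lower hue) give a net shift of −90°.
Start = end − shift: 268 + 90 = 358°

358°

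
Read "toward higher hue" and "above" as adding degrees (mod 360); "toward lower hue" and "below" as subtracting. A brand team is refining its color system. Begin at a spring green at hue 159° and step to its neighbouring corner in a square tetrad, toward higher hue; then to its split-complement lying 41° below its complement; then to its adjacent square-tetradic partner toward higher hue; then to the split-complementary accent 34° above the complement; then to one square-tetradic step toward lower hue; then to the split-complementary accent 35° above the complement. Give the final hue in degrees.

97°

+90° (square ↑): 159 + 90 = 249°
+139° (split-comp 41° ↓): 249 + 139 = 388 → 388 − 360 = 28°
+90° (square ↑): 28 + 90 = 118°
+214° (split-comp 34° ↑): 118 + 214 = 332°
−90° (square ↓): 332 − 90 = 242°
+215° (split-comp 35° ↑): 242 + 215 = 457 → 457 − 360 = 97°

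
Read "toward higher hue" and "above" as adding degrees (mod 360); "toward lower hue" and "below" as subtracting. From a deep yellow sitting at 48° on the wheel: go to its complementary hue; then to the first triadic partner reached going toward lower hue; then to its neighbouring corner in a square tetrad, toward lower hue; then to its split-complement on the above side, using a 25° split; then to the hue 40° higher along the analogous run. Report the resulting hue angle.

+180° (complement): 48 + 180 = 228°
−120° (triadic ↓): 228 − 120 = 108°
−90° (square ↓): 108 − 90 = 18°
+205° (split-comp 25° ↑): 18 + 205 = 223°
+40° (analog 40° ↑): 223 + 40 = 263°

263°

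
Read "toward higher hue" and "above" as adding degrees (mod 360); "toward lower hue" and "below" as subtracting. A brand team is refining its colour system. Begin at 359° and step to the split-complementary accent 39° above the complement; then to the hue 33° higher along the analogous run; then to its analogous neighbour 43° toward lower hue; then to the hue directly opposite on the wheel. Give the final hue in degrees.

28°

split-comp 39° ↑ +219°: 359 + 219 = 578 → 578 − 360 = 218°
analog 33° ↑ +33°: 218 + 33 = 251°
analog 43° ↓ −43°: 251 − 43 = 208°
complement +180°: 208 + 180 = 388 → 388 − 360 = 28°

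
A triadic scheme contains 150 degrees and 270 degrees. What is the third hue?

A triad spaces three hues 120° apart.
The full set is {30°, 150°, 270°}.

30°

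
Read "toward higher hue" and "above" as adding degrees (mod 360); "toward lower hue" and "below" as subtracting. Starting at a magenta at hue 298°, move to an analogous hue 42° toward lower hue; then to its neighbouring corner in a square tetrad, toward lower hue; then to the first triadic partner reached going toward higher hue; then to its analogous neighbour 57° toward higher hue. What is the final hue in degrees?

298 − 42 = 256°   (analog 42° ↓)
256 − 90 = 166°   (square ↓)
166 + 120 = 286°   (triadic ↑)
286 + 57 = 343°   (analog 57° ↑)

343°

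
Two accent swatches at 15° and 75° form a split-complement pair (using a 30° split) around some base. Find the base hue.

The accents sit 30° either side of the complement, so the complement is their short-arc midpoint on the wheel.
Short-arc midpoint of 15° and 75°: 45°.
Base is 180° from the complement: 45 − 180 = -135 → -135 + 360 = 225°

225°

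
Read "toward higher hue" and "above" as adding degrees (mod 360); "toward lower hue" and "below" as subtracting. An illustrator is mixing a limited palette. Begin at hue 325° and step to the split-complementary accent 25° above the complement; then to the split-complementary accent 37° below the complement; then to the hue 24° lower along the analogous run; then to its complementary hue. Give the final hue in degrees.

109°

325 + 205 = 530 → 530 − 360 = 170°   (split-comp 25° ↑)
170 + 143 = 313°   (split-comp 37° ↓)
313 − 24 = 289°   (analog 24° ↓)
289 + 180 = 469 → 469 − 360 = 109°   (complement)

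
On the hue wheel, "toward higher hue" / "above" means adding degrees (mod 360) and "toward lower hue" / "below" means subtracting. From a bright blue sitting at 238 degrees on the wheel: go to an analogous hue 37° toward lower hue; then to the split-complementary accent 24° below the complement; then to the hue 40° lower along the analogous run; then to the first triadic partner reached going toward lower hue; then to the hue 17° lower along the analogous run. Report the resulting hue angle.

180°

analog 37° ↓ −37°: 238 − 37 = 201°
split-comp 24° ↓ +156°: 201 + 156 = 357°
analog 40° ↓ −40°: 357 − 40 = 317°
triadic ↓ −120°: 317 − 120 = 197°
analog 17° ↓ −17°: 197 − 17 = 180°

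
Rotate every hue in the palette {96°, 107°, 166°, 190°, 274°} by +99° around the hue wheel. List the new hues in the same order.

195°, 206°, 265°, 289°, 13°

96 + 99 = 195°
107 + 99 = 206°
166 + 99 = 265°
190 + 99 = 289°
274 + 99 = 373 → 373 − 360 = 13°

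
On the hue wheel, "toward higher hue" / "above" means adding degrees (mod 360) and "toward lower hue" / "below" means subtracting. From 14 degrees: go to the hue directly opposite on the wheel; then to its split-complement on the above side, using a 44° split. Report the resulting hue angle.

complement +180°: 14 + 180 = 194°
split-comp 44° ↑ +224°: 194 + 224 = 418 → 418 − 360 = 58°

58°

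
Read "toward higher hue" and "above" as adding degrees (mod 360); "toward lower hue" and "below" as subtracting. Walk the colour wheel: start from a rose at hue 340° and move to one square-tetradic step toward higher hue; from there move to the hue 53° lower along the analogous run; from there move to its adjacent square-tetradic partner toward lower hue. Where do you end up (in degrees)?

287°

+90° (square ↑): 340 + 90 = 430 → 430 − 360 = 70°
−53° (analog 53° ↓): 70 − 53 = 17°
−90° (square ↓): 17 − 90 = -73 → -73 + 360 = 287°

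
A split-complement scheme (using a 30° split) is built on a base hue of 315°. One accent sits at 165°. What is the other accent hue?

105°

Split-complementary hues sit 30° either side of the complement.
Complement of the base 315°: 315 + 180 = 495 → 495 − 360 = 135°
The given accent 165° is 30° one side of 135°; the other accent sits 30° the other side: 135 − 30 = 105°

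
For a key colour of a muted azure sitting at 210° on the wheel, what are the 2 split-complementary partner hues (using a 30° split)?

Split-complementary hues sit 30° either side of the complement.
Complement of 210°: 210 + 180 = 390 → 390 − 360 = 30°
30 − 30 = 0°
30 + 30 = 60°

0° and 60°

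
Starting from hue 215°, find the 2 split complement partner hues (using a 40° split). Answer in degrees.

Split-complementary hues sit 40° either side of the complement.
Complement of 215°: 215 + 180 = 395 → 395 − 360 = 35°
35 − 40 = -5 → -5 + 360 = 355°
35 + 40 = 75°

355° and 75°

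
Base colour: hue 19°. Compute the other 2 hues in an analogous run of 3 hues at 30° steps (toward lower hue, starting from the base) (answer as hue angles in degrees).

Analogous hues sit every 30° along the wheel.
19 − 30 = -11 → -11 + 360 = 349°
19 − 60 = -41 → -41 + 360 = 319°

349° and 319°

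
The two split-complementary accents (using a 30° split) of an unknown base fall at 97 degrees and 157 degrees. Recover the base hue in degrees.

The accents sit 30° either side of the complement, so the complement is their short-arc midpoint on the wheel.
Short-arc midpoint of 97° and 157°: 127°.
Base is 180° from the complement: 127 − 180 = -53 → -53 + 360 = 307°

307°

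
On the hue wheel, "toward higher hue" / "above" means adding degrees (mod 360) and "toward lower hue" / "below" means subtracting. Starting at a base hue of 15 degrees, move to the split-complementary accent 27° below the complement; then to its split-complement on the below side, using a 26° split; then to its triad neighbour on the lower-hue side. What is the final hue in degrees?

15 + 153 = 168°   (split-comp 27° ↓)
168 + 154 = 322°   (split-comp 26° ↓)
322 − 120 = 202°   (triadic ↓)

202°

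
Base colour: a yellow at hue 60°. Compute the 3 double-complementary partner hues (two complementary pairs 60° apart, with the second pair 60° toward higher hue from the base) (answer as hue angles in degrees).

120°, 240°, 300°

A rectangular tetradic uses two complementary pairs 60° apart: offsets 0°, 60°, 180°, 240°.
60 + 60 = 120°
60 + 180 = 240°
60 + 240 = 300°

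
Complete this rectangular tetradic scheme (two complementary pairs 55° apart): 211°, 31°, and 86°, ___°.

A rectangular tetradic uses two complementary pairs 55° apart: offsets 0°, 55°, 180°, 235°.
Among {31°, 86°, 211°}, 211° and 31° are a 180° pair.
The remaining hue 86° needs its own complement: 86 + 180 = 266°

266°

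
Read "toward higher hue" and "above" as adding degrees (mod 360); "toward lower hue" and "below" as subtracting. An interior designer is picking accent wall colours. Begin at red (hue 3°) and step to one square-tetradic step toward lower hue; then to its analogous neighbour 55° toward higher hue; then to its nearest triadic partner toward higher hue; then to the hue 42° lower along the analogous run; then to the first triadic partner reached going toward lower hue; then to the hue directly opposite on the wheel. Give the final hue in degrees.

−90° (square ↓): 3 − 90 = -87 → -87 + 360 = 273°
+55° (analog 55° ↑): 273 + 55 = 328°
+120° (triadic ↑): 328 + 120 = 448 → 448 − 360 = 88°
−42° (analog 42° ↓): 88 − 42 = 46°
−120° (triadic ↓): 46 − 120 = -74 → -74 + 360 = 286°
+180° (complement): 286 + 180 = 466 → 466 − 360 = 106°

106°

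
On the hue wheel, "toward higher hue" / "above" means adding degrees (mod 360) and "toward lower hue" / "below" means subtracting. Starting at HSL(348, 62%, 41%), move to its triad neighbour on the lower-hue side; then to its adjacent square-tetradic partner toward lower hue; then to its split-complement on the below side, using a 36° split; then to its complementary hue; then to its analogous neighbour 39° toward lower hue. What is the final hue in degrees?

triadic ↓ −120°: 348 − 120 = 228°
square ↓ −90°: 228 − 90 = 138°
split-comp 36° ↓ +144°: 138 + 144 = 282°
complement +180°: 282 + 180 = 462 → 462 − 360 = 102°
analog 39° ↓ −39°: 102 − 39 = 63°

63°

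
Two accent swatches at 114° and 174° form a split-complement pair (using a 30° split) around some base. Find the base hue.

The accents sit 30° either side of the complement, so the complement is their short-arc midpoint on the wheel.
Short-arc midpoint of 114° and 174°: 144°.
Base is 180° from the complement: 144 − 180 = -36 → -36 + 360 = 324°

324°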